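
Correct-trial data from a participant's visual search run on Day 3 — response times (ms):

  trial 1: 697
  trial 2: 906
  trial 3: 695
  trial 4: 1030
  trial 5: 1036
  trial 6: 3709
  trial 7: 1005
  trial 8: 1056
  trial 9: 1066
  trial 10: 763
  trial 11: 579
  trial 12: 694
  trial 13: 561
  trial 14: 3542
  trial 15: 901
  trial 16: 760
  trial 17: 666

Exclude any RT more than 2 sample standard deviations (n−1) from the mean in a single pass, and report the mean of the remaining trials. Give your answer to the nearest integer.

828 ms

n = 17, ΣRT = 19666, M = 1156.824
Σ(x−M)² = 14284460.47; s = √(14284460.47/16) = 944.870
Cutoffs: 1156.824 ± 2·944.870 → [-732.9, 3046.6]
Outside: 3542, 3709 → excluded.
Retained (n=15): Σ = 12415, mean = 12415/15 = 827.667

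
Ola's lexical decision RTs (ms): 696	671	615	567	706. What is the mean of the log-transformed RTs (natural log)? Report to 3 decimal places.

6.475

ln(RT): 6.5453, 6.5088, 6.4216, 6.3404, 6.5596
Σ ln(RT) = 32.3757
Mean = 32.3757/5 = 6.47514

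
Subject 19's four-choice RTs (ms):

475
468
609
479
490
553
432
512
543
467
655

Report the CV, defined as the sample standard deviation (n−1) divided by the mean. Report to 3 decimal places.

n = 11, Σ = 5683, M = 516.6364
Σ(x−M)² = 45566.545; s = √(45566.545/10) = 67.5030
CV = 67.5030 / 516.6364 = 0.13066

0.131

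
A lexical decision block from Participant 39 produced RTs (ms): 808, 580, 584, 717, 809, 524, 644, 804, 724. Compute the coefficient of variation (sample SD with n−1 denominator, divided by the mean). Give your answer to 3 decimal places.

0.159

n = 9, Σ = 6194, M = 688.2222
Σ(x−M)² = 95945.556; s = √(95945.556/8) = 109.5134
CV = 109.5134 / 688.2222 = 0.15913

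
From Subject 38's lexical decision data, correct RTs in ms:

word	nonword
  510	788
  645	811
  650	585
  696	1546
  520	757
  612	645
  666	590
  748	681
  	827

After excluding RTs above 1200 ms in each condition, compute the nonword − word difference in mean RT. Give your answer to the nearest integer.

80 ms

nonword: exclude 1546
M(word) = 5047/8 = 630.875
M(nonword) = 5684/8 = 710.500
Difference = 710.500 − 630.875 = 79.625 ms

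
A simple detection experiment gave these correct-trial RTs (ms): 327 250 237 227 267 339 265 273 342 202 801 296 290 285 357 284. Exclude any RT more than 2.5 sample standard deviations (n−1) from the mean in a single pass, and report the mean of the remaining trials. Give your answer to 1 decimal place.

n = 16, ΣRT = 5042, M = 315.125
Σ(x−M)² = 279645.75; s = √(279645.75/15) = 136.540
Cutoffs: 315.125 ± 2.5·136.540 → [-26.2, 656.5]
Outside: 801 → excluded.
Retained (n=15): Σ = 4241, mean = 4241/15 = 282.733

282.7 ms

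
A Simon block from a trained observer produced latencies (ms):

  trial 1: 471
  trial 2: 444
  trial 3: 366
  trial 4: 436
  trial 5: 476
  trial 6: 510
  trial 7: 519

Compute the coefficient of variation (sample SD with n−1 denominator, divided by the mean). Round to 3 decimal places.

n = 7, Σ = 3222, M = 460.2857
Σ(x−M)² = 16025.429; s = √(16025.429/6) = 51.6808
CV = 51.6808 / 460.2857 = 0.11228

0.112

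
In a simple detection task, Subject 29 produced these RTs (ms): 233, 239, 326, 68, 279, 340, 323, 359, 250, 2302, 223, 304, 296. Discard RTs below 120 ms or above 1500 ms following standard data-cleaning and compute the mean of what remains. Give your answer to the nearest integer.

288 ms

Excluded: 68, 2302
Retained (n=11): Σ = 3172
Mean = 3172/11 = 288.3636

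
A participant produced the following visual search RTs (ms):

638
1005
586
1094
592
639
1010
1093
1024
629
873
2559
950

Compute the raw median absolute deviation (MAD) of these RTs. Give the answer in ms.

Sorted: 586, 592, 629, 638, 639, 873, 950, 1005, 1010, 1024, 1093, 1094, 2559 → median = 950
|x − 950|: 312, 55, 364, 144, 358, 311, 60, 143, 74, 321, 77, 1609, 0
Sorted deviations: 0, 55, 60, 74, 77, 143, 144, 311, 312, 321, 358, 364, 1609 → MAD = 144

144 ms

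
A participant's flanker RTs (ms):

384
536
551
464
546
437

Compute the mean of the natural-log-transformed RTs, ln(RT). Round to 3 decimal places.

ln(RT): 5.9506, 6.2841, 6.3117, 6.1399, 6.3026, 6.0799
Σ ln(RT) = 37.0689
Mean = 37.0689/6 = 6.17816

6.178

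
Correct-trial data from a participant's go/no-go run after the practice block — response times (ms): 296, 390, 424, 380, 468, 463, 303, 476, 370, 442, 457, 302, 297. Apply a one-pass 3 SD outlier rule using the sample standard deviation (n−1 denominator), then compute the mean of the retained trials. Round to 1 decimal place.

n = 13, ΣRT = 5068, M = 389.846
Σ(x−M)² = 60455.69; s = √(60455.69/12) = 70.979
Cutoffs: 389.846 ± 3·70.979 → [176.9, 602.8]
No RTs fall outside the cutoffs; all 13 retained. Mean = 5068/13 = 389.846

389.8 ms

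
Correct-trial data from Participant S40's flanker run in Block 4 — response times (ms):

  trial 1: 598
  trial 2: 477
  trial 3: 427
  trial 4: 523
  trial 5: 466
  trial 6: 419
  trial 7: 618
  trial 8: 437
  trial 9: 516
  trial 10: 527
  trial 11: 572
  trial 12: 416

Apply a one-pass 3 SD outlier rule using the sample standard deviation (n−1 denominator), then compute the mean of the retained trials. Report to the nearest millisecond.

n = 12, ΣRT = 5996, M = 499.667
Σ(x−M)² = 54824.67; s = √(54824.67/11) = 70.598
Cutoffs: 499.667 ± 3·70.598 → [287.9, 711.5]
No RTs fall outside the cutoffs; all 12 retained. Mean = 5996/12 = 499.667

500 ms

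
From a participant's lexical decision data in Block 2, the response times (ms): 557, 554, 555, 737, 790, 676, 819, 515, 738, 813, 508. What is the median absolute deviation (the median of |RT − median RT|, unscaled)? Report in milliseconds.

Sorted: 508, 515, 554, 555, 557, 676, 737, 738, 790, 813, 819 → median = 676
|x − 676|: 119, 122, 121, 61, 114, 0, 143, 161, 62, 137, 168
Sorted deviations: 0, 61, 62, 114, 119, 121, 122, 137, 143, 161, 168 → MAD = 121

121 ms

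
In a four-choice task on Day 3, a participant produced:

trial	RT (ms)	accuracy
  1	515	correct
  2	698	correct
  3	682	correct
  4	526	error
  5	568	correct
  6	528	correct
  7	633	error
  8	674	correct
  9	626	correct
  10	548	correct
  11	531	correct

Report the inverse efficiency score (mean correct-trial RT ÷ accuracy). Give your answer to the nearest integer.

729 ms

Correct trials (n=9): 515, 698, 682, 568, 528, 674, 626, 548, 531
Mean correct RT = 5370/9 = 596.6667 ms
Proportion correct = 9/11
IES = 596.6667 / (9/11) = 729.259 ms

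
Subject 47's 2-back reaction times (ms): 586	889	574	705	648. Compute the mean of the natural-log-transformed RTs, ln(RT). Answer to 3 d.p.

6.510

ln(RT): 6.3733, 6.7901, 6.3526, 6.5582, 6.4739
Σ ln(RT) = 32.5481
Mean = 32.5481/5 = 6.50963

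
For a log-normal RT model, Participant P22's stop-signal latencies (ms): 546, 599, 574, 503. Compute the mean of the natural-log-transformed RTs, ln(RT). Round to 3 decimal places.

6.318

ln(RT): 6.3026, 6.3953, 6.3526, 6.2206
Σ ln(RT) = 25.2711
Mean = 25.2711/4 = 6.31778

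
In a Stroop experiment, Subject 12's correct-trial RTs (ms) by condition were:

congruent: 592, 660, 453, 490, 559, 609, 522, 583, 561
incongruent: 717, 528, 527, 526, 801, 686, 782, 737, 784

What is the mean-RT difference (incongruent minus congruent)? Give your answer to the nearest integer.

M(congruent) = 5029/9 = 558.778
M(incongruent) = 6088/9 = 676.444
Difference = 676.444 − 558.778 = 117.667 ms

118 ms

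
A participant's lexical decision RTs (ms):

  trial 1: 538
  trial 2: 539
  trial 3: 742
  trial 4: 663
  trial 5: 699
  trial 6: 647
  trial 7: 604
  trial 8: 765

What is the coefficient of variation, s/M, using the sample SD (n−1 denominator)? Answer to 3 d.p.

n = 8, Σ = 5197, M = 649.6250
Σ(x−M)² = 51247.875; s = √(51247.875/7) = 85.5636
CV = 85.5636 / 649.6250 = 0.13171

0.132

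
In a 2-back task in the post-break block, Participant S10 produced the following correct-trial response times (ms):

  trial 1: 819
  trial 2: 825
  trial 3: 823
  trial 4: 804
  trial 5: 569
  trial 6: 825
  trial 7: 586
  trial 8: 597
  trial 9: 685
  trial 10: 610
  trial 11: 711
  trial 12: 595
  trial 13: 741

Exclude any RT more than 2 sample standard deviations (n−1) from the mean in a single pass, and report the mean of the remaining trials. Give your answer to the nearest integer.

707 ms

n = 13, ΣRT = 9190, M = 706.923
Σ(x−M)² = 132650.92; s = √(132650.92/12) = 105.139
Cutoffs: 706.923 ± 2·105.139 → [496.6, 917.2]
No RTs fall outside the cutoffs; all 13 retained. Mean = 9190/13 = 706.923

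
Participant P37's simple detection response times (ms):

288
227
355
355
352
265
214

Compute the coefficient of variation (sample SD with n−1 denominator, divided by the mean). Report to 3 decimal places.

n = 7, Σ = 2056, M = 293.7143
Σ(x−M)² = 22571.429; s = √(22571.429/6) = 61.3344
CV = 61.3344 / 293.7143 = 0.20882

0.209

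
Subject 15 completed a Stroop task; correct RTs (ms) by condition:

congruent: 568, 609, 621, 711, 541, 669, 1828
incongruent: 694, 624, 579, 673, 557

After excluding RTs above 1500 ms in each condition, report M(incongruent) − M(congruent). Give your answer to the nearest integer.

6 ms

congruent: exclude 1828
M(congruent) = 3719/6 = 619.833
M(incongruent) = 3127/5 = 625.400
Difference = 625.400 − 619.833 = 5.567 ms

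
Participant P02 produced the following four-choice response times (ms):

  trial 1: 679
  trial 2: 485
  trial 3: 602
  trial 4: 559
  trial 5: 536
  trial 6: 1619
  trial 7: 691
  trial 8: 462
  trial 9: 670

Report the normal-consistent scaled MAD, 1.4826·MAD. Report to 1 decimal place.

114.2 ms

Sorted: 462, 485, 536, 559, 602, 670, 679, 691, 1619 → median = 602
|x − 602| sorted: 0, 43, 66, 68, 77, 89, 117, 140, 1017 → MAD = 77
Robust SD ≈ 1.4826 × 77 = 114.160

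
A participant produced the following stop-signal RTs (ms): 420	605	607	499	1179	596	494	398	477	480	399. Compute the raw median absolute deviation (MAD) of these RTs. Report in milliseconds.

95 ms

Sorted: 398, 399, 420, 477, 480, 494, 499, 596, 605, 607, 1179 → median = 494
|x − 494|: 74, 111, 113, 5, 685, 102, 0, 96, 17, 14, 95
Sorted deviations: 0, 5, 14, 17, 74, 95, 96, 102, 111, 113, 685 → MAD = 95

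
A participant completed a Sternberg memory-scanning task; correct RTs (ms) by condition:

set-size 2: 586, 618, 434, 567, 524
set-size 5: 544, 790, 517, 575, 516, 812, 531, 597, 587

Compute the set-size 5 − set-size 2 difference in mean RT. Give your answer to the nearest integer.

M(set-size 2) = 2729/5 = 545.800
M(set-size 5) = 5469/9 = 607.667
Difference = 607.667 − 545.800 = 61.867 ms

62 ms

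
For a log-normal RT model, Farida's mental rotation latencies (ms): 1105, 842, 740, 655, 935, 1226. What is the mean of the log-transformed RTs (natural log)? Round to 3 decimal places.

6.798

ln(RT): 7.0076, 6.7358, 6.6067, 6.4846, 6.8405, 7.1115
Σ ln(RT) = 40.7867
Mean = 40.7867/6 = 6.79779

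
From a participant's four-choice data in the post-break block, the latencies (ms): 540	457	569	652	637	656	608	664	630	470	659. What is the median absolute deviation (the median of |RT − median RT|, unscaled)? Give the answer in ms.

Sorted: 457, 470, 540, 569, 608, 630, 637, 652, 656, 659, 664 → median = 630
|x − 630|: 90, 173, 61, 22, 7, 26, 22, 34, 0, 160, 29
Sorted deviations: 0, 7, 22, 22, 26, 29, 34, 61, 90, 160, 173 → MAD = 29

29 ms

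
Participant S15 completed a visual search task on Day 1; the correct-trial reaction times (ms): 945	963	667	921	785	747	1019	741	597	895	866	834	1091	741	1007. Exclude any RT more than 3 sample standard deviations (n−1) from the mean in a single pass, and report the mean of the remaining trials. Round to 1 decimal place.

n = 15, ΣRT = 12819, M = 854.600
Σ(x−M)² = 276439.60; s = √(276439.60/14) = 140.519
Cutoffs: 854.600 ± 3·140.519 → [433.0, 1276.2]
No RTs fall outside the cutoffs; all 15 retained. Mean = 12819/15 = 854.600

854.6 ms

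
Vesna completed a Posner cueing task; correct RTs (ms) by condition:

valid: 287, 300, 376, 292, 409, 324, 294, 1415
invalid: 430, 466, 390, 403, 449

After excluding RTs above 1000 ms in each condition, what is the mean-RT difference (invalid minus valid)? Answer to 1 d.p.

valid: exclude 1415
M(valid) = 2282/7 = 326.000
M(invalid) = 2138/5 = 427.600
Difference = 427.600 − 326.000 = 101.600 ms

101.6 ms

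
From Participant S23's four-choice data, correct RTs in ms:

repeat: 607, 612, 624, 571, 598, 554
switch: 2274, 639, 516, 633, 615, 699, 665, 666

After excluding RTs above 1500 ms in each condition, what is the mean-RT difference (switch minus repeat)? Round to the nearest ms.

switch: exclude 2274
M(repeat) = 3566/6 = 594.333
M(switch) = 4433/7 = 633.286
Difference = 633.286 − 594.333 = 38.952 ms

39 ms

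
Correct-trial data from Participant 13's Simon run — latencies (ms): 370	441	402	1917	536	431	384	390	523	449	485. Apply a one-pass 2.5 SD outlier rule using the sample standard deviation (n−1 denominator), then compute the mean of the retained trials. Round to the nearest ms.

n = 11, ΣRT = 6328, M = 575.273
Σ(x−M)² = 2010516.18; s = √(2010516.18/10) = 448.388
Cutoffs: 575.273 ± 2.5·448.388 → [-545.7, 1696.2]
Outside: 1917 → excluded.
Retained (n=10): Σ = 4411, mean = 4411/10 = 441.100

441 ms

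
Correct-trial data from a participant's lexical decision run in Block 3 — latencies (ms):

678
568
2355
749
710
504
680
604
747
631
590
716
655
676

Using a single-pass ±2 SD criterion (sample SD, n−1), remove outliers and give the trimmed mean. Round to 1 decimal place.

654.5 ms

n = 14, ΣRT = 10863, M = 775.929
Σ(x−M)² = 2748680.93; s = √(2748680.93/13) = 459.823
Cutoffs: 775.929 ± 2·459.823 → [-143.7, 1695.6]
Outside: 2355 → excluded.
Retained (n=13): Σ = 8508, mean = 8508/13 = 654.462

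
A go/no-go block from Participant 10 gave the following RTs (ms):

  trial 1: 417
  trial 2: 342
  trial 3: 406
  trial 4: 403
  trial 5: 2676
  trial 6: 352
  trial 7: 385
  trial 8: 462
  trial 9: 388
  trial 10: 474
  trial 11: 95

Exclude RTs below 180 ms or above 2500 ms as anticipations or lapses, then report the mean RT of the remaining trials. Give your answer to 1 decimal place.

403.2 ms

Excluded: 95, 2676
Retained (n=9): Σ = 3629
Mean = 3629/9 = 403.2222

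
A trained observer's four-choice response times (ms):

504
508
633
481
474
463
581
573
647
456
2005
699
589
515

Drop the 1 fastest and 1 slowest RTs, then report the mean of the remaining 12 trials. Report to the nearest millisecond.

556 ms

Sorted: 456, 463, 474, 481, 504, 508, 515, 573, 581, 589, 633, 647, 699, 2005
Drop lowest 1 (456) and highest 1 (2005)
Remaining (n=12): Σ = 6667, mean = 6667/12 = 555.583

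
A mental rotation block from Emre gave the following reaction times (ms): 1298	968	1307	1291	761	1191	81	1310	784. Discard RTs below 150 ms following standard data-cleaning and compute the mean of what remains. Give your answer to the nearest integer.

Excluded: 81
Retained (n=8): Σ = 8910
Mean = 8910/8 = 1113.7500

1114 ms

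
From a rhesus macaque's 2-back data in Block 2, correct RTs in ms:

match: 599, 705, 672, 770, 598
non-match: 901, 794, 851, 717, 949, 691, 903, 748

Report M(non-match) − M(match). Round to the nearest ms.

M(match) = 3344/5 = 668.800
M(non-match) = 6554/8 = 819.250
Difference = 819.250 − 668.800 = 150.450 ms

150 ms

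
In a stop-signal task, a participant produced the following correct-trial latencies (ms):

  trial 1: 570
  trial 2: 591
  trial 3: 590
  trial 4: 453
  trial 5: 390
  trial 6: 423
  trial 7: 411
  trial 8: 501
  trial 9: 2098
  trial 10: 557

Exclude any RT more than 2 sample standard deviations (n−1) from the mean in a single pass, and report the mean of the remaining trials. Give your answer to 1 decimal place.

n = 10, ΣRT = 6584, M = 658.400
Σ(x−M)² = 2355388.40; s = √(2355388.40/9) = 511.576
Cutoffs: 658.400 ± 2·511.576 → [-364.8, 1681.6]
Outside: 2098 → excluded.
Retained (n=9): Σ = 4486, mean = 4486/9 = 498.444

498.4 ms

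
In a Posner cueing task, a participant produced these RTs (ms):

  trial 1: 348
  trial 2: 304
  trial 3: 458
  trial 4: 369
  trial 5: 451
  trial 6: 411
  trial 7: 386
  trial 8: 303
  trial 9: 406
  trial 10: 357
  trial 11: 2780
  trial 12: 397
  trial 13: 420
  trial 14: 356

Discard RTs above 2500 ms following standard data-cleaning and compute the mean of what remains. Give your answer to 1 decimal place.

382.0 ms

Excluded: 2780
Retained (n=13): Σ = 4966
Mean = 4966/13 = 382.0000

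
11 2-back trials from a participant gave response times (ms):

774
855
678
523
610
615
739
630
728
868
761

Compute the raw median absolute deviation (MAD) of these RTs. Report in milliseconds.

Sorted: 523, 610, 615, 630, 678, 728, 739, 761, 774, 855, 868 → median = 728
|x − 728|: 46, 127, 50, 205, 118, 113, 11, 98, 0, 140, 33
Sorted deviations: 0, 11, 33, 46, 50, 98, 113, 118, 127, 140, 205 → MAD = 98

98 ms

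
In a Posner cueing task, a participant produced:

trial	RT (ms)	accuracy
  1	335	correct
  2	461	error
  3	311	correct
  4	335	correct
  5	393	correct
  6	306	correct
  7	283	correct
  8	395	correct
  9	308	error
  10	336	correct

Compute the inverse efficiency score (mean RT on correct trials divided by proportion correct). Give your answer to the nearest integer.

421 ms

Correct trials (n=8): 335, 311, 335, 393, 306, 283, 395, 336
Mean correct RT = 2694/8 = 336.7500 ms
Proportion correct = 8/10
IES = 336.7500 / (8/10) = 420.938 ms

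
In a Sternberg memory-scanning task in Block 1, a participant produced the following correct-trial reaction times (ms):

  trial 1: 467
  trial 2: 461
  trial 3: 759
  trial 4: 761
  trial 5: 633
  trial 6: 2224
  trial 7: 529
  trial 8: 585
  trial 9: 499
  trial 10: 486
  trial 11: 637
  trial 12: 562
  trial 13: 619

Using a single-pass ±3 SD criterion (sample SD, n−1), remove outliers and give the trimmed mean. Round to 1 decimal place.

583.2 ms

n = 13, ΣRT = 9222, M = 709.385
Σ(x−M)² = 2602769.08; s = √(2602769.08/12) = 465.722
Cutoffs: 709.385 ± 3·465.722 → [-687.8, 2106.6]
Outside: 2224 → excluded.
Retained (n=12): Σ = 6998, mean = 6998/12 = 583.167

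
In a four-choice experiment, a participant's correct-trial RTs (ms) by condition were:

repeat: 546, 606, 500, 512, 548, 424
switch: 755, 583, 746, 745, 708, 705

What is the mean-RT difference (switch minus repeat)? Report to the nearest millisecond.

184 ms

M(repeat) = 3136/6 = 522.667
M(switch) = 4242/6 = 707.000
Difference = 707.000 − 522.667 = 184.333 ms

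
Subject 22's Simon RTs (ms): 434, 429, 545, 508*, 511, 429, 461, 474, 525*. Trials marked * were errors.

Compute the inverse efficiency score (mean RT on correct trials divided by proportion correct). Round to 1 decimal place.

603.0 ms

Correct trials (n=7): 434, 429, 545, 511, 429, 461, 474
Mean correct RT = 3283/7 = 469.0000 ms
Proportion correct = 7/9
IES = 469.0000 / (7/9) = 603.000 ms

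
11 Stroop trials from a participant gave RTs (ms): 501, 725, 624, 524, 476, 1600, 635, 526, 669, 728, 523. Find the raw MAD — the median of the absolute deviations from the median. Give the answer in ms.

Sorted: 476, 501, 523, 524, 526, 624, 635, 669, 725, 728, 1600 → median = 624
|x − 624|: 123, 101, 0, 100, 148, 976, 11, 98, 45, 104, 101
Sorted deviations: 0, 11, 45, 98, 100, 101, 101, 104, 123, 148, 976 → MAD = 101

101 ms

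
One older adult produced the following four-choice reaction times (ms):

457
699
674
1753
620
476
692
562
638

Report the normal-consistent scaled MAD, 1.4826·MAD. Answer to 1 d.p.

Sorted: 457, 476, 562, 620, 638, 674, 692, 699, 1753 → median = 638
|x − 638| sorted: 0, 18, 36, 54, 61, 76, 162, 181, 1115 → MAD = 61
Robust SD ≈ 1.4826 × 61 = 90.439

90.4 ms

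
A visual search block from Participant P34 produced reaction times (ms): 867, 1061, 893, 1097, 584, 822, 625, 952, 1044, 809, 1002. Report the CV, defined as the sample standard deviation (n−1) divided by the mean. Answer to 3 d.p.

0.191

n = 11, Σ = 9756, M = 886.9091
Σ(x−M)² = 287672.909; s = √(287672.909/10) = 169.6092
CV = 169.6092 / 886.9091 = 0.19124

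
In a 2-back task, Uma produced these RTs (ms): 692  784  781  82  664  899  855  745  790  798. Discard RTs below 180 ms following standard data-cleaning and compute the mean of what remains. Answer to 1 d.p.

778.7 ms

Excluded: 82
Retained (n=9): Σ = 7008
Mean = 7008/9 = 778.6667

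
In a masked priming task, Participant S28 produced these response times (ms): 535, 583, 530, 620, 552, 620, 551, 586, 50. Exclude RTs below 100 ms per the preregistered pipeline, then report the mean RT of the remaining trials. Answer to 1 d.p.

572.1 ms

Excluded: 50
Retained (n=8): Σ = 4577
Mean = 4577/8 = 572.1250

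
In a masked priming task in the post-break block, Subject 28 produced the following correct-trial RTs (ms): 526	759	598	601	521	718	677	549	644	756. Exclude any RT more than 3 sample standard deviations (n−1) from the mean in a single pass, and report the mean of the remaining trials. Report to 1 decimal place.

634.9 ms

n = 10, ΣRT = 6349, M = 634.900
Σ(x−M)² = 73548.90; s = √(73548.90/9) = 90.400
Cutoffs: 634.900 ± 3·90.400 → [363.7, 906.1]
No RTs fall outside the cutoffs; all 10 retained. Mean = 6349/10 = 634.900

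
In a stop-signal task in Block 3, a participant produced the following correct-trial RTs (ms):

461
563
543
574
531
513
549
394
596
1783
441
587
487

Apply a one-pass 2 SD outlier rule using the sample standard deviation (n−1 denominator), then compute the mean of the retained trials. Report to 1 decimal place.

519.9 ms

n = 13, ΣRT = 8022, M = 617.077
Σ(x−M)² = 1515914.92; s = √(1515914.92/12) = 355.424
Cutoffs: 617.077 ± 2·355.424 → [-93.8, 1327.9]
Outside: 1783 → excluded.
Retained (n=12): Σ = 6239, mean = 6239/12 = 519.917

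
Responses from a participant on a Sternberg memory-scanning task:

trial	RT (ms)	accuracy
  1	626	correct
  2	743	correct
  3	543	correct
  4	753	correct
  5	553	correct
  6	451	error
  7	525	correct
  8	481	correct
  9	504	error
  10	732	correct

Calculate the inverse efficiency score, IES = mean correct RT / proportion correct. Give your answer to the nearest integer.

Correct trials (n=8): 626, 743, 543, 753, 553, 525, 481, 732
Mean correct RT = 4956/8 = 619.5000 ms
Proportion correct = 8/10
IES = 619.5000 / (8/10) = 774.375 ms

774 ms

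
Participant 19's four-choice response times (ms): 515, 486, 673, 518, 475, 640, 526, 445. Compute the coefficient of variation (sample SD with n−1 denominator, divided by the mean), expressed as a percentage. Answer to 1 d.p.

15.0%

n = 8, Σ = 4278, M = 534.7500
Σ(x−M)² = 44939.500; s = √(44939.500/7) = 80.1245
CV = 80.1245 / 534.7500 = 0.14984 = 14.984%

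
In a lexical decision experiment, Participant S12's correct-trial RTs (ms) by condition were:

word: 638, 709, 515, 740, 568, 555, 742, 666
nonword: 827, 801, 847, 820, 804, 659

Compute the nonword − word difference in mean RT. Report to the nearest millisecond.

151 ms

M(word) = 5133/8 = 641.625
M(nonword) = 4758/6 = 793.000
Difference = 793.000 − 641.625 = 151.375 ms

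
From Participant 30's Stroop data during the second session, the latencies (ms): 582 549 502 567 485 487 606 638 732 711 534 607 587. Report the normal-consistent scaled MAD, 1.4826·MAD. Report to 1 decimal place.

Sorted: 485, 487, 502, 534, 549, 567, 582, 587, 606, 607, 638, 711, 732 → median = 582
|x − 582| sorted: 0, 5, 15, 24, 25, 33, 48, 56, 80, 95, 97, 129, 150 → MAD = 48
Robust SD ≈ 1.4826 × 48 = 71.165

71.2 ms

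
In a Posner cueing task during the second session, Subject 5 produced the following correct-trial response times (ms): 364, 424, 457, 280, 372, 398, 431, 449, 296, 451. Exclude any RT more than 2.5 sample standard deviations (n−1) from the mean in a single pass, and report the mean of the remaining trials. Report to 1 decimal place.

392.2 ms

n = 10, ΣRT = 3922, M = 392.200
Σ(x−M)² = 36479.60; s = √(36479.60/9) = 63.665
Cutoffs: 392.200 ± 2.5·63.665 → [233.0, 551.4]
No RTs fall outside the cutoffs; all 10 retained. Mean = 3922/10 = 392.200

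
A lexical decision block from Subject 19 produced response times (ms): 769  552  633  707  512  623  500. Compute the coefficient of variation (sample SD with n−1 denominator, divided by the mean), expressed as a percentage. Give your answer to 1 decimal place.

n = 7, Σ = 4296, M = 613.7143
Σ(x−M)² = 60359.429; s = √(60359.429/6) = 100.2991
CV = 100.2991 / 613.7143 = 0.16343 = 16.343%

16.3%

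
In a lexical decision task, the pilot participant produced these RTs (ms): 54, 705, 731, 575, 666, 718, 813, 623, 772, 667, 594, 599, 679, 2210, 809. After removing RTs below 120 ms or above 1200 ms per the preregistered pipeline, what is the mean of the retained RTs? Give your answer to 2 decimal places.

Excluded: 54, 2210
Retained (n=13): Σ = 8951
Mean = 8951/13 = 688.5385

688.54 ms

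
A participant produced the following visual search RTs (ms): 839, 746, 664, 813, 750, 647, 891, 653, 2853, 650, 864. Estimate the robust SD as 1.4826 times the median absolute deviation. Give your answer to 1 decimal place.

143.8 ms

Sorted: 647, 650, 653, 664, 746, 750, 813, 839, 864, 891, 2853 → median = 750
|x − 750| sorted: 0, 4, 63, 86, 89, 97, 100, 103, 114, 141, 2103 → MAD = 97
Robust SD ≈ 1.4826 × 97 = 143.812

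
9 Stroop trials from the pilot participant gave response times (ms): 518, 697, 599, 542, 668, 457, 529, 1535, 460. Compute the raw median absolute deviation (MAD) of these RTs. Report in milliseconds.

Sorted: 457, 460, 518, 529, 542, 599, 668, 697, 1535 → median = 542
|x − 542|: 24, 155, 57, 0, 126, 85, 13, 993, 82
Sorted deviations: 0, 13, 24, 57, 82, 85, 126, 155, 993 → MAD = 82

82 ms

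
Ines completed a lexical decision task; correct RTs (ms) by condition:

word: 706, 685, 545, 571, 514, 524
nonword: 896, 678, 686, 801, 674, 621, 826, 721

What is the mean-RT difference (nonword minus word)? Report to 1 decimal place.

147.0 ms

M(word) = 3545/6 = 590.833
M(nonword) = 5903/8 = 737.875
Difference = 737.875 − 590.833 = 147.042 ms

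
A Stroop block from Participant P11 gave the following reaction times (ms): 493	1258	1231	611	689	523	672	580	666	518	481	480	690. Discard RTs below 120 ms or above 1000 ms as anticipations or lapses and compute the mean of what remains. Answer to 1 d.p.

Excluded: 1231, 1258
Retained (n=11): Σ = 6403
Mean = 6403/11 = 582.0909

582.1 ms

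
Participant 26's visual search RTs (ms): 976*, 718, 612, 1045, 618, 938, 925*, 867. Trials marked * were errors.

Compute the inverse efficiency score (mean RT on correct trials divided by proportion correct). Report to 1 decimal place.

1066.2 ms

Correct trials (n=6): 718, 612, 1045, 618, 938, 867
Mean correct RT = 4798/6 = 799.6667 ms
Proportion correct = 6/8
IES = 799.6667 / (6/8) = 1066.222 ms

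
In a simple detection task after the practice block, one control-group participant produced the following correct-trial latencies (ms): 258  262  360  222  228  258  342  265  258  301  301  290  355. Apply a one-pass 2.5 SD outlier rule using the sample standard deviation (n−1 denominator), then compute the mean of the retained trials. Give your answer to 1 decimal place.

n = 13, ΣRT = 3700, M = 284.615
Σ(x−M)² = 24643.08; s = √(24643.08/12) = 45.317
Cutoffs: 284.615 ± 2.5·45.317 → [171.3, 397.9]
No RTs fall outside the cutoffs; all 13 retained. Mean = 3700/13 = 284.615

284.6 ms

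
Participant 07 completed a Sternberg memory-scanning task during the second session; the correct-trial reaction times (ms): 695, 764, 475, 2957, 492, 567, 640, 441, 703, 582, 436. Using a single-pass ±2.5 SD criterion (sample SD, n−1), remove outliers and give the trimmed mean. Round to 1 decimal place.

n = 11, ΣRT = 8752, M = 795.636
Σ(x−M)² = 5263448.55; s = √(5263448.55/10) = 725.496
Cutoffs: 795.636 ± 2.5·725.496 → [-1018.1, 2609.4]
Outside: 2957 → excluded.
Retained (n=10): Σ = 5795, mean = 5795/10 = 579.500

579.5 ms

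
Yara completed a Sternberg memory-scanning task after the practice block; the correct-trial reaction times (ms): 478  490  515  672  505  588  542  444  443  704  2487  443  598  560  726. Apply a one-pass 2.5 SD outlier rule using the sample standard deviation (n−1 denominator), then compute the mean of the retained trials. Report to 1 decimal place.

550.6 ms

n = 15, ΣRT = 10195, M = 679.667
Σ(x−M)² = 3619423.33; s = √(3619423.33/14) = 508.459
Cutoffs: 679.667 ± 2.5·508.459 → [-591.5, 1950.8]
Outside: 2487 → excluded.
Retained (n=14): Σ = 7708, mean = 7708/14 = 550.571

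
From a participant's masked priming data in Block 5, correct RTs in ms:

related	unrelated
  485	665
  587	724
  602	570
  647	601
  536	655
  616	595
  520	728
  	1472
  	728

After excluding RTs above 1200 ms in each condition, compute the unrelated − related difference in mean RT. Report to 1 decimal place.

unrelated: exclude 1472
M(related) = 3993/7 = 570.429
M(unrelated) = 5266/8 = 658.250
Difference = 658.250 − 570.429 = 87.821 ms

87.8 ms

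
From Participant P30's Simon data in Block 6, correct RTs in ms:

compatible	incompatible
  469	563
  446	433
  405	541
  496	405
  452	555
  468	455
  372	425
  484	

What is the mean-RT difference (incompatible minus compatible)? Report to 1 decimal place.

M(compatible) = 3592/8 = 449.000
M(incompatible) = 3377/7 = 482.429
Difference = 482.429 − 449.000 = 33.429 ms

33.4 ms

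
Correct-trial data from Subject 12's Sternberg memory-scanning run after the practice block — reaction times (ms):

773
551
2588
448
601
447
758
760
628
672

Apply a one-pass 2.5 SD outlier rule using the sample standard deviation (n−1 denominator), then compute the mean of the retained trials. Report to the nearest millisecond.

626 ms

n = 10, ΣRT = 8226, M = 822.600
Σ(x−M)² = 3592012.40; s = √(3592012.40/9) = 631.754
Cutoffs: 822.600 ± 2.5·631.754 → [-756.8, 2402.0]
Outside: 2588 → excluded.
Retained (n=9): Σ = 5638, mean = 5638/9 = 626.444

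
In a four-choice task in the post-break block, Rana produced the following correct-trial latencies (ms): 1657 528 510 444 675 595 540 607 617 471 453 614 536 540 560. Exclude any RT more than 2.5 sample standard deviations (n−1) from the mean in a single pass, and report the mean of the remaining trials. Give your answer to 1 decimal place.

549.3 ms

n = 15, ΣRT = 9347, M = 623.133
Σ(x−M)² = 1204171.73; s = √(1204171.73/14) = 293.278
Cutoffs: 623.133 ± 2.5·293.278 → [-110.1, 1356.3]
Outside: 1657 → excluded.
Retained (n=14): Σ = 7690, mean = 7690/14 = 549.286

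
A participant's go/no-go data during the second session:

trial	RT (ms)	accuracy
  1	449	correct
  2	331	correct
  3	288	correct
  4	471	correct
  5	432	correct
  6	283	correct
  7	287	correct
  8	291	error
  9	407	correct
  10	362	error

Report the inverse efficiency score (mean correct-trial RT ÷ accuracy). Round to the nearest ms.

Correct trials (n=8): 449, 331, 288, 471, 432, 283, 287, 407
Mean correct RT = 2948/8 = 368.5000 ms
Proportion correct = 8/10
IES = 368.5000 / (8/10) = 460.625 ms

461 ms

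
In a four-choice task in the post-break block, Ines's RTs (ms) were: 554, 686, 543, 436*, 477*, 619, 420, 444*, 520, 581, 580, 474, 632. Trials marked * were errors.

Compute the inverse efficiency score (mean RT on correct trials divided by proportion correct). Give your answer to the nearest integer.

Correct trials (n=10): 554, 686, 543, 619, 420, 520, 581, 580, 474, 632
Mean correct RT = 5609/10 = 560.9000 ms
Proportion correct = 10/13
IES = 560.9000 / (10/13) = 729.170 ms

729 ms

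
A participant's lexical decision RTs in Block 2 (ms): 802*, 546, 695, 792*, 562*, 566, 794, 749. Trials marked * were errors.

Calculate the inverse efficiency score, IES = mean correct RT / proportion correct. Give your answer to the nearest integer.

1072 ms

Correct trials (n=5): 546, 695, 566, 794, 749
Mean correct RT = 3350/5 = 670.0000 ms
Proportion correct = 5/8
IES = 670.0000 / (5/8) = 1072.000 ms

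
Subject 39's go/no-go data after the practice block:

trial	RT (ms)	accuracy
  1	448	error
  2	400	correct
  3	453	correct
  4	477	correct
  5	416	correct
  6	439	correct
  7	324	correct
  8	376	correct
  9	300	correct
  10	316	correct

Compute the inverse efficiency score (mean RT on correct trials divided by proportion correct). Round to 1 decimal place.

432.2 ms

Correct trials (n=9): 400, 453, 477, 416, 439, 324, 376, 300, 316
Mean correct RT = 3501/9 = 389.0000 ms
Proportion correct = 9/10
IES = 389.0000 / (9/10) = 432.222 ms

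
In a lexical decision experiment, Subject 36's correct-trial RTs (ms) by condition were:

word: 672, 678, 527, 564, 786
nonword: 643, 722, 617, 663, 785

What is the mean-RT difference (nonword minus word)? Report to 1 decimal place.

M(word) = 3227/5 = 645.400
M(nonword) = 3430/5 = 686.000
Difference = 686.000 − 645.400 = 40.600 ms

40.6 ms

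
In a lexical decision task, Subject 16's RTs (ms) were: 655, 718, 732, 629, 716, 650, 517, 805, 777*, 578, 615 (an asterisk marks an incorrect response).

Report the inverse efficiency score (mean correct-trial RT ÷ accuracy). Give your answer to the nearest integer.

Correct trials (n=10): 655, 718, 732, 629, 716, 650, 517, 805, 578, 615
Mean correct RT = 6615/10 = 661.5000 ms
Proportion correct = 10/11
IES = 661.5000 / (10/11) = 727.650 ms

728 ms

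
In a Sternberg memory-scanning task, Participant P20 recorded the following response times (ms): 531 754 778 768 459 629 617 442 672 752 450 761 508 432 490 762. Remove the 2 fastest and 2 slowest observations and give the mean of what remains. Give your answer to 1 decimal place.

615.4 ms

Sorted: 432, 442, 450, 459, 490, 508, 531, 617, 629, 672, 752, 754, 761, 762, 768, 778
Drop lowest 2 (432, 442) and highest 2 (768, 778)
Remaining (n=12): Σ = 7385, mean = 7385/12 = 615.417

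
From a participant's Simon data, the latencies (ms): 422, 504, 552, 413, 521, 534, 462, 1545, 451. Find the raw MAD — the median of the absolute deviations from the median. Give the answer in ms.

48 ms

Sorted: 413, 422, 451, 462, 504, 521, 534, 552, 1545 → median = 504
|x − 504|: 82, 0, 48, 91, 17, 30, 42, 1041, 53
Sorted deviations: 0, 17, 30, 42, 48, 53, 82, 91, 1041 → MAD = 48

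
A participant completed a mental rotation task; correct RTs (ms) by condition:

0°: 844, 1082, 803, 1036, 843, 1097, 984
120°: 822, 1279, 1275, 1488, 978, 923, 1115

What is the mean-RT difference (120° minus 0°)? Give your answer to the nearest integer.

170 ms

M(0°) = 6689/7 = 955.571
M(120°) = 7880/7 = 1125.714
Difference = 1125.714 − 955.571 = 170.143 ms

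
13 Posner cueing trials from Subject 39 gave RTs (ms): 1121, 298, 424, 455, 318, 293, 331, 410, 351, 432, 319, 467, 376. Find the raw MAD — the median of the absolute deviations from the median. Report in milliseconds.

Sorted: 293, 298, 318, 319, 331, 351, 376, 410, 424, 432, 455, 467, 1121 → median = 376
|x − 376|: 745, 78, 48, 79, 58, 83, 45, 34, 25, 56, 57, 91, 0
Sorted deviations: 0, 25, 34, 45, 48, 56, 57, 58, 78, 79, 83, 91, 745 → MAD = 57

57 ms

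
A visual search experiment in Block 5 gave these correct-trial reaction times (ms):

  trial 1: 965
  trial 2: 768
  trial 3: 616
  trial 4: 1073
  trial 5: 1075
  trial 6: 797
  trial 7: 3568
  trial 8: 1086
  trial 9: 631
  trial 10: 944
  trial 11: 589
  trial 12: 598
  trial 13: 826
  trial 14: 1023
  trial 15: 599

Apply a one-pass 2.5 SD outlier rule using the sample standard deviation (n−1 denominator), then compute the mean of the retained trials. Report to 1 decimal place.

n = 15, ΣRT = 15158, M = 1010.533
Σ(x−M)² = 7516451.73; s = √(7516451.73/14) = 732.727
Cutoffs: 1010.533 ± 2.5·732.727 → [-821.3, 2842.4]
Outside: 3568 → excluded.
Retained (n=14): Σ = 11590, mean = 11590/14 = 827.857

827.9 ms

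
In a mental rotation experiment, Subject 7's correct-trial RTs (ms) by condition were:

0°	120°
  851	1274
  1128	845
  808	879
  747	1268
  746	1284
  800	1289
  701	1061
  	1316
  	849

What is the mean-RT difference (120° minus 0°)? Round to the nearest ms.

292 ms

M(0°) = 5781/7 = 825.857
M(120°) = 10065/9 = 1118.333
Difference = 1118.333 − 825.857 = 292.476 ms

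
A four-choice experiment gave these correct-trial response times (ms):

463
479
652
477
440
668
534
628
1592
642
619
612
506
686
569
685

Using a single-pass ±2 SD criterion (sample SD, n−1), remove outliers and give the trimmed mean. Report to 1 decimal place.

n = 16, ΣRT = 10252, M = 640.750
Σ(x−M)² = 1070789.00; s = √(1070789.00/15) = 267.181
Cutoffs: 640.750 ± 2·267.181 → [106.4, 1175.1]
Outside: 1592 → excluded.
Retained (n=15): Σ = 8660, mean = 8660/15 = 577.333

577.3 ms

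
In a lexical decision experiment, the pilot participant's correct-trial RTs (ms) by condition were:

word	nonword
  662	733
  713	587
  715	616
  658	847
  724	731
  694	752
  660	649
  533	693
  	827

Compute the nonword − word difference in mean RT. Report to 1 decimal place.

45.1 ms

M(word) = 5359/8 = 669.875
M(nonword) = 6435/9 = 715.000
Difference = 715.000 − 669.875 = 45.125 ms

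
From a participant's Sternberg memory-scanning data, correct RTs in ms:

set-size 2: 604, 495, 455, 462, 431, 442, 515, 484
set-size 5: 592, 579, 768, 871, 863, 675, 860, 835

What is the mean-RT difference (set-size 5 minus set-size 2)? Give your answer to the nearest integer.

269 ms

M(set-size 2) = 3888/8 = 486.000
M(set-size 5) = 6043/8 = 755.375
Difference = 755.375 − 486.000 = 269.375 ms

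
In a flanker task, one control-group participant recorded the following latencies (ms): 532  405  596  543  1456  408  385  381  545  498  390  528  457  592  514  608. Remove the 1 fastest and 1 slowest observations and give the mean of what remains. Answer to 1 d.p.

Sorted: 381, 385, 390, 405, 408, 457, 498, 514, 528, 532, 543, 545, 592, 596, 608, 1456
Drop lowest 1 (381) and highest 1 (1456)
Remaining (n=14): Σ = 7001, mean = 7001/14 = 500.071

500.1 ms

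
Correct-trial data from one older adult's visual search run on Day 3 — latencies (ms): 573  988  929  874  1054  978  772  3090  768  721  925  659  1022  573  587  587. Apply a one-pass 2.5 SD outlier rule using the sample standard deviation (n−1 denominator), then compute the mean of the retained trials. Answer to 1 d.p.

800.7 ms

n = 16, ΣRT = 15100, M = 943.750
Σ(x−M)² = 5353771.00; s = √(5353771.00/15) = 597.426
Cutoffs: 943.750 ± 2.5·597.426 → [-549.8, 2437.3]
Outside: 3090 → excluded.
Retained (n=15): Σ = 12010, mean = 12010/15 = 800.667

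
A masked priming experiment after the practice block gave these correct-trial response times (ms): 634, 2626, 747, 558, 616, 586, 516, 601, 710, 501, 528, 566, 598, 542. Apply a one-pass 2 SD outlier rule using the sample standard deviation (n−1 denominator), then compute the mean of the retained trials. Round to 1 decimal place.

592.5 ms

n = 14, ΣRT = 10329, M = 737.786
Σ(x−M)² = 3902534.36; s = √(3902534.36/13) = 547.900
Cutoffs: 737.786 ± 2·547.900 → [-358.0, 1833.6]
Outside: 2626 → excluded.
Retained (n=13): Σ = 7703, mean = 7703/13 = 592.538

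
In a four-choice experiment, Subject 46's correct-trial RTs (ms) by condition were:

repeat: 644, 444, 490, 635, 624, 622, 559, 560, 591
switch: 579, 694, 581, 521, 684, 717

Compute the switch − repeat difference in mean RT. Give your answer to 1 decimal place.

55.0 ms

M(repeat) = 5169/9 = 574.333
M(switch) = 3776/6 = 629.333
Difference = 629.333 − 574.333 = 55.000 ms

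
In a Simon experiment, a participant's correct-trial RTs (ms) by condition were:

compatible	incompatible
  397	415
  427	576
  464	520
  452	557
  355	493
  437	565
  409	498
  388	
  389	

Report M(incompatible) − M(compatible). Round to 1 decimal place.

M(compatible) = 3718/9 = 413.111
M(incompatible) = 3624/7 = 517.714
Difference = 517.714 − 413.111 = 104.603 ms

104.6 ms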